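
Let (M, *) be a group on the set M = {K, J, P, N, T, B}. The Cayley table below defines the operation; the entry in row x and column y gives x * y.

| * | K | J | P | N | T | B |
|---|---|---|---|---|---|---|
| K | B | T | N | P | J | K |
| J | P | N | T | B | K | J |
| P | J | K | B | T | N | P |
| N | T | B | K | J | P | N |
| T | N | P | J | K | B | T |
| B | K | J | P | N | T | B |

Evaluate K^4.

K^1 = K
K^2 = K * K = B
K^3 = B * K = K
K^4 = K * K = B

B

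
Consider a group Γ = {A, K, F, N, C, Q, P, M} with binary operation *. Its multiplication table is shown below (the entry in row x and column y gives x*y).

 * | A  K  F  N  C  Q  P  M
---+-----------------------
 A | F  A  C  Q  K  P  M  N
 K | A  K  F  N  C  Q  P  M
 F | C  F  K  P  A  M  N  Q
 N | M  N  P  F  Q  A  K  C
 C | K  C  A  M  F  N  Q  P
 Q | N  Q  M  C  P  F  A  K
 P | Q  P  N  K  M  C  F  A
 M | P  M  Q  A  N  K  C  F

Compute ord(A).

4

The identity element is K (its row matches the header).
A^1 = A
A^2 = A*A = F
A^3 = F*A = C
A^4 = C*A = K
The first power of A equal to the identity is A^4, so ord(A) = 4.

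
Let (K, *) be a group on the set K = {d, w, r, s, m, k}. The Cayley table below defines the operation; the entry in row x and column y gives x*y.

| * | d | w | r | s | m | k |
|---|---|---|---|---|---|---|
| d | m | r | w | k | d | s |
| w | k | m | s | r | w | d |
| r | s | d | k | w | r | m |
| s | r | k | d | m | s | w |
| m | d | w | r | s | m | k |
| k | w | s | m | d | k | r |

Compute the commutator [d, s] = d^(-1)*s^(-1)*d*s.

r

Identity is m; from the table d^(-1) = d and s^(-1) = s.
d*s = k
k*d = w
w*s = r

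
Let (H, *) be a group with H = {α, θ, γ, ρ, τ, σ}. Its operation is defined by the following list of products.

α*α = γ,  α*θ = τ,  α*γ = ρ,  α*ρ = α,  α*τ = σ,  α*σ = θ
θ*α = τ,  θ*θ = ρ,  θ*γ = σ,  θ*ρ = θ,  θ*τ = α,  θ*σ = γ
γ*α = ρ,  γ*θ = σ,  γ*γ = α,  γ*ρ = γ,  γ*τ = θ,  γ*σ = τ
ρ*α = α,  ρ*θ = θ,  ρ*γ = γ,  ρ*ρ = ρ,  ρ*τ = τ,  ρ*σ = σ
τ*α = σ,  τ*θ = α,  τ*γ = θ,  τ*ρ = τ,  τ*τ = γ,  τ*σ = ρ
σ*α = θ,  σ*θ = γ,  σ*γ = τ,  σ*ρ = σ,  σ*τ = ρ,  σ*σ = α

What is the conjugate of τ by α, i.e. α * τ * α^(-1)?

The identity is ρ. In row α, the entry ρ sits in column γ, so α^(-1) = γ.
α * τ = σ
σ * γ = τ

τ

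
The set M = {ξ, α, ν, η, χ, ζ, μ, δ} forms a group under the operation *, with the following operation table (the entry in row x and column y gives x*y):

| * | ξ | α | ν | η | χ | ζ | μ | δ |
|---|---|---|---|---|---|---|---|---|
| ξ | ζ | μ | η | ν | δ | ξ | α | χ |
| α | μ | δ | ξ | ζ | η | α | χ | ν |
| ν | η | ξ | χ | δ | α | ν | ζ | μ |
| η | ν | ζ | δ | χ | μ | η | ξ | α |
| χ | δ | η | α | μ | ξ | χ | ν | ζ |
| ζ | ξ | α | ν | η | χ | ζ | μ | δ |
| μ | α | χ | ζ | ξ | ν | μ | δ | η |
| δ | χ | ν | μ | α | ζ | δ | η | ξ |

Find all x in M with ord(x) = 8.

Identity is ζ. Compute the order of each non-identity element by repeated multiplication:
  ξ: ξ → ζ  (order 2)
  α: α → δ → ν → ξ → μ → χ → η → ζ  (order 8)
  ν: ν → χ → α → ξ → η → δ → μ → ζ  (order 8)
  η: η → χ → μ → ξ → ν → δ → α → ζ  (order 8)
  χ: χ → ξ → δ → ζ  (order 4)
  μ: μ → δ → η → ξ → α → χ → ν → ζ  (order 8)
  δ: δ → ξ → χ → ζ  (order 4)
Elements of order 8: {α, η, μ, ν}.

{α, η, μ, ν}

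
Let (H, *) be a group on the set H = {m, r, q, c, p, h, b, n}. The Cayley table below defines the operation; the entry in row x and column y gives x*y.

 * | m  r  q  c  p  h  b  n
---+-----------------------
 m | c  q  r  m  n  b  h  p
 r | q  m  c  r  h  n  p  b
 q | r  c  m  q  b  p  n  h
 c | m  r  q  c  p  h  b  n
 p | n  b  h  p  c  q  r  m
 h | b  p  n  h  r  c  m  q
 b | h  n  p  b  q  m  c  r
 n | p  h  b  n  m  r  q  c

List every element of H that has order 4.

Identity is c. Compute the order of each non-identity element by repeated multiplication:
  m: m → c  (order 2)
  r: r → m → q → c  (order 4)
  q: q → m → r → c  (order 4)
  p: p → c  (order 2)
  h: h → c  (order 2)
  b: b → c  (order 2)
  n: n → c  (order 2)
Elements of order 4: {q, r}.

{q, r}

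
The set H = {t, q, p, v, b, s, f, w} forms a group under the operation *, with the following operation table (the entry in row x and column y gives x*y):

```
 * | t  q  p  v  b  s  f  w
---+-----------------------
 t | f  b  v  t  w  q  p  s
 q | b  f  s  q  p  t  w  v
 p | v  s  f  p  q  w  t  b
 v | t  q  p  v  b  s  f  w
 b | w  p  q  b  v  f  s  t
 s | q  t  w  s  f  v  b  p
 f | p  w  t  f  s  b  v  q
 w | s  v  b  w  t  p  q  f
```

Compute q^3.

w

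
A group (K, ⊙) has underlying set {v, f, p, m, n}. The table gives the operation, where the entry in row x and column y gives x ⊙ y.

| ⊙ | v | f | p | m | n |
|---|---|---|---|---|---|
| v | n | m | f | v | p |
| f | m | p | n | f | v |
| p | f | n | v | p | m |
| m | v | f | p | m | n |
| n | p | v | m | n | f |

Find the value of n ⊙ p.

m

Read row n, column p: n ⊙ p = m.
(Structurally, K here is isomorphic to the cyclic group Z_5.)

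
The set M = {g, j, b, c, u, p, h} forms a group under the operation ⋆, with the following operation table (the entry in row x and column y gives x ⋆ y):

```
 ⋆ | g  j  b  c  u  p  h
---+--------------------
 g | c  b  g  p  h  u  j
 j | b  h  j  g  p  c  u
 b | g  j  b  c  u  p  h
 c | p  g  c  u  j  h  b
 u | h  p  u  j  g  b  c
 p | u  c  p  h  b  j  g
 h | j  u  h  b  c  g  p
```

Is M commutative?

Yes

Check whether the table is symmetric across its main diagonal.
Every entry (row x, col y) equals the entry (row y, col x), so M is abelian.
(In fact M ≅ the cyclic group Z_7.)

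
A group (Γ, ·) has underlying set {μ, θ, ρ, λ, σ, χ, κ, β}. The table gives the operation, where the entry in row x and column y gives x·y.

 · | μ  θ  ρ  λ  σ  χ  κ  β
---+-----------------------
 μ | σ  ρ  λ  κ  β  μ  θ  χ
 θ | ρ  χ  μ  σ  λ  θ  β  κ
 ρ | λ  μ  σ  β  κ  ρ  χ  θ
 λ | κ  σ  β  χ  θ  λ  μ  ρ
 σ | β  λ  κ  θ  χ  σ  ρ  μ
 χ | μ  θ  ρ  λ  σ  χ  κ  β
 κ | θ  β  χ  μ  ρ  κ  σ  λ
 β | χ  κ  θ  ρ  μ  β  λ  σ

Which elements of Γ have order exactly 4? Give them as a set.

Identity is χ. Compute the order of each non-identity element by repeated multiplication:
  μ: μ → σ → β → χ  (order 4)
  θ: θ → χ  (order 2)
  ρ: ρ → σ → κ → χ  (order 4)
  λ: λ → χ  (order 2)
  σ: σ → χ  (order 2)
  κ: κ → σ → ρ → χ  (order 4)
  β: β → σ → μ → χ  (order 4)
Elements of order 4: {β, κ, μ, ρ}.

{β, κ, μ, ρ}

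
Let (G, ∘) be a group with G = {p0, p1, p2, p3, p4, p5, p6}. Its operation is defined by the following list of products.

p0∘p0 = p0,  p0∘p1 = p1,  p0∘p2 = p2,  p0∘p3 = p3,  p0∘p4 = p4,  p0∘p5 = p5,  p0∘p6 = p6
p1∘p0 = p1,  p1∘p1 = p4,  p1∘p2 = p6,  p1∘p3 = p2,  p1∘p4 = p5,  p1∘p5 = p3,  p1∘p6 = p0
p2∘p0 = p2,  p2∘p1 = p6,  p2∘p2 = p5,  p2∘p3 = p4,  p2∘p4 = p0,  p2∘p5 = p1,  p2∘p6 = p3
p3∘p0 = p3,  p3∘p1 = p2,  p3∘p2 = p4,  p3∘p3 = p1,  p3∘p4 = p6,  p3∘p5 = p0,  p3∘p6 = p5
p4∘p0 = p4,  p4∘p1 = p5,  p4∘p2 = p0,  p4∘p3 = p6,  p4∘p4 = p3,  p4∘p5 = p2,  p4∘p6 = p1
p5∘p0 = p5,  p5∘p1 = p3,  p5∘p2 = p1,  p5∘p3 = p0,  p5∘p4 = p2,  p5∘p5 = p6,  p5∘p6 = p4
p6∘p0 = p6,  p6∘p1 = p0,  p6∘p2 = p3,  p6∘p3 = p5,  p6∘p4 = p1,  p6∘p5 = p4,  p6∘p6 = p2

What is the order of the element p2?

The identity element is p0 (its row matches the header).
p2^1 = p2
p2^2 = p2 ∘ p2 = p5
p2^3 = p5 ∘ p2 = p1
p2^4 = p1 ∘ p2 = p6
p2^5 = p6 ∘ p2 = p3
p2^6 = p3 ∘ p2 = p4
p2^7 = p4 ∘ p2 = p0
The first power of p2 equal to the identity is p2^7, so ord(p2) = 7.

7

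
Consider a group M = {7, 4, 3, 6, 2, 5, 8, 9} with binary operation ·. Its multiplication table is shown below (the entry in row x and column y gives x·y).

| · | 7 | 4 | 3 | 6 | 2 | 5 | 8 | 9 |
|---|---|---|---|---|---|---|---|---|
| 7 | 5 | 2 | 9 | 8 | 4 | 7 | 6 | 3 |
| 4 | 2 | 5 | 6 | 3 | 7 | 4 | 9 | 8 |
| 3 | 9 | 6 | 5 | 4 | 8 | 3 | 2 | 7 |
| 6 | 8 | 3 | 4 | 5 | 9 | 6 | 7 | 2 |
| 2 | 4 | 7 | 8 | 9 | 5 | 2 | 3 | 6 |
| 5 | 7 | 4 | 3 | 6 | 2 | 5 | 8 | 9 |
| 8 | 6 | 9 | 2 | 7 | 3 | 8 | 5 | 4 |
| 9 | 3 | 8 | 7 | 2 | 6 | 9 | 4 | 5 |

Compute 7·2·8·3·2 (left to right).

4

7·2 = 4
4·8 = 9
9·3 = 7
7·2 = 4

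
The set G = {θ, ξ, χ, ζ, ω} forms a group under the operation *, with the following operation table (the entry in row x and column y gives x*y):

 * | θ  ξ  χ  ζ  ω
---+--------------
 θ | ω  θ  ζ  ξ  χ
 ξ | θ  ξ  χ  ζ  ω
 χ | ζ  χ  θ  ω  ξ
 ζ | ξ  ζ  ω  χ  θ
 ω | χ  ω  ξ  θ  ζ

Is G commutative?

Check whether the table is symmetric across its main diagonal.
Every entry (row x, col y) equals the entry (row y, col x), so G is abelian.

Yes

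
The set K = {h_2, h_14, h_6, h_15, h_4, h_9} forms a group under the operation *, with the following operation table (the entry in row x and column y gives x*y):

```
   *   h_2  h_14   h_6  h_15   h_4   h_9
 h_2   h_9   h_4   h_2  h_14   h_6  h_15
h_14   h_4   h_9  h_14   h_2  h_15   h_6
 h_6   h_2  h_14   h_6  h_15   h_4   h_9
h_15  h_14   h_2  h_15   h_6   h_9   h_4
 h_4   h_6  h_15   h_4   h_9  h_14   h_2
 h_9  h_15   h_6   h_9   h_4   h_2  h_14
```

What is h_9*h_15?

h_4

Read row h_9, column h_15: h_9*h_15 = h_4.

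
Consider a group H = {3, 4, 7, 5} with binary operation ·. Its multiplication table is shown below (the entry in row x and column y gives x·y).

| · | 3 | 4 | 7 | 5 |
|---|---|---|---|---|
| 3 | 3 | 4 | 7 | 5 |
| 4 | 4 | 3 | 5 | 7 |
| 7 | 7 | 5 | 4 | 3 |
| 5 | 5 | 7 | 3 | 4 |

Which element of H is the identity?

The identity e satisfies e·x = x for all x, so its row in the table reproduces the column headers.
Row 3 reads: 3, 4, 7, 5 — exactly the header order. So 3 is the identity.

3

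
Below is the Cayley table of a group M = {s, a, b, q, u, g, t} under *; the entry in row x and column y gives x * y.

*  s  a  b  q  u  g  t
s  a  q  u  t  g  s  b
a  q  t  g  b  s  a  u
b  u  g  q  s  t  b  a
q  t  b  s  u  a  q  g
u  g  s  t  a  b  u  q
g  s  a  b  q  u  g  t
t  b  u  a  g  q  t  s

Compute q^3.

a

q^1 = q
q^2 = q * q = u
q^3 = u * q = a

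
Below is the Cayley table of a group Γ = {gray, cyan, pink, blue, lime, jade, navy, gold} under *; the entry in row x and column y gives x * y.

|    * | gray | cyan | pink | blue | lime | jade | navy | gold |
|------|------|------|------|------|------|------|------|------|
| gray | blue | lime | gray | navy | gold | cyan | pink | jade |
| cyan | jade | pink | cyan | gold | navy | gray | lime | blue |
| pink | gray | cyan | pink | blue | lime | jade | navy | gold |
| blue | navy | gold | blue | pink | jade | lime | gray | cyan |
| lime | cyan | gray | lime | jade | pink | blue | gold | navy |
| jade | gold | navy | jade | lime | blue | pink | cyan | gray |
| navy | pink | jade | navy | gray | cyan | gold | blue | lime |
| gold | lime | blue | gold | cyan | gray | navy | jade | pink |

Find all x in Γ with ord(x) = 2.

Identity is pink. Compute the order of each non-identity element by repeated multiplication:
  gray: gray → blue → navy → pink  (order 4)
  cyan: cyan → pink  (order 2)
  blue: blue → pink  (order 2)
  lime: lime → pink  (order 2)
  jade: jade → pink  (order 2)
  navy: navy → blue → gray → pink  (order 4)
  gold: gold → pink  (order 2)
Elements of order 2: {blue, cyan, gold, jade, lime}.
(Structurally, Γ here is isomorphic to the dihedral group D_4.)

{blue, cyan, gold, jade, lime}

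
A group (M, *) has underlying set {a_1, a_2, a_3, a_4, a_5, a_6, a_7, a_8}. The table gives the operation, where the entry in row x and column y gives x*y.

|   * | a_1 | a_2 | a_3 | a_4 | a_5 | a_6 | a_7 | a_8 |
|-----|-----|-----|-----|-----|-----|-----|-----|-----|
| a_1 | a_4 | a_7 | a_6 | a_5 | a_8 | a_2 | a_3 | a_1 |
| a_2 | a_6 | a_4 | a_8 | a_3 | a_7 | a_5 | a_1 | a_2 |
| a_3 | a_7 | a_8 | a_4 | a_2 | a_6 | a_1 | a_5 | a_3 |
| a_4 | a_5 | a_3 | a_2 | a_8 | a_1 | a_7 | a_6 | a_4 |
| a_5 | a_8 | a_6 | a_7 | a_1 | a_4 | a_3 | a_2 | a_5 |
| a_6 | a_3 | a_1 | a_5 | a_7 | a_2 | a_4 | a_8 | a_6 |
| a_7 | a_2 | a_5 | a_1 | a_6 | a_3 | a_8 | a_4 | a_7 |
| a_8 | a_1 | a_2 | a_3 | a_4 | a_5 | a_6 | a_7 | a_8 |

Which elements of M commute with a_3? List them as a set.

{a_2, a_3, a_4, a_8}

Compare row a_3 with column a_3 entry by entry.
a_2*a_3 = a_8 = a_3*a_2, so a_2 commutes with a_3.
a_1*a_3 = a_6 but a_3*a_1 = a_7, so a_1 does not.
Collecting the elements that commute with a_3: C(a_3) = {a_2, a_3, a_4, a_8}.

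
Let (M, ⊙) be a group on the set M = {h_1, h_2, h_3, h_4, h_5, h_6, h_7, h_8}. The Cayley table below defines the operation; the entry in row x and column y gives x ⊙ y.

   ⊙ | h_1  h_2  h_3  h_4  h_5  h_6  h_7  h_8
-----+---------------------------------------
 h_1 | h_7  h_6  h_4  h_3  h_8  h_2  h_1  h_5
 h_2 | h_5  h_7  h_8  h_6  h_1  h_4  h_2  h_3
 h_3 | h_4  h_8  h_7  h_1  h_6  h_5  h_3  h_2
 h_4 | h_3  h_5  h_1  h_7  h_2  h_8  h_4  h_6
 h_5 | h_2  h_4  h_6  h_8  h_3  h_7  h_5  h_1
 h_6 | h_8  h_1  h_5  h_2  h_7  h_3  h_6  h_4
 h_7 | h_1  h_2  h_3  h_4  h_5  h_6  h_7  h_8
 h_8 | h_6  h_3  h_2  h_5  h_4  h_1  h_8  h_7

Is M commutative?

h_6 ⊙ h_2 = h_1 but h_2 ⊙ h_6 = h_4.
Since h_6 and h_2 do not commute, M is not abelian.

No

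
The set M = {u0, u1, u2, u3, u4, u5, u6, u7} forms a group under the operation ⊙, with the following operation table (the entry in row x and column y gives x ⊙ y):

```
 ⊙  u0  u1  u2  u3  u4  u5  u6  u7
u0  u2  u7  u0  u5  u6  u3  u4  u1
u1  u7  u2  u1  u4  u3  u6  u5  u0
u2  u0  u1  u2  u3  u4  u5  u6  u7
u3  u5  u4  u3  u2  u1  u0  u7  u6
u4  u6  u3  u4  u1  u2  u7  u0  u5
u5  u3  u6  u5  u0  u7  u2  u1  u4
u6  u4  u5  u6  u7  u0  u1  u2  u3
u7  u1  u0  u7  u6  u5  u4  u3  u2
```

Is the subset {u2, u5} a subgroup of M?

Yes

{u2, u5} contains the identity u2.
Checking products: every product of two elements of {u2, u5} (read from the table) lies in {u2, u5}, so the set is closed.
In a finite group, a nonempty closed subset is a subgroup. So {u2, u5} ≤ M.
(Structurally, M here is isomorphic to the elementary abelian group (Z_2)^3.)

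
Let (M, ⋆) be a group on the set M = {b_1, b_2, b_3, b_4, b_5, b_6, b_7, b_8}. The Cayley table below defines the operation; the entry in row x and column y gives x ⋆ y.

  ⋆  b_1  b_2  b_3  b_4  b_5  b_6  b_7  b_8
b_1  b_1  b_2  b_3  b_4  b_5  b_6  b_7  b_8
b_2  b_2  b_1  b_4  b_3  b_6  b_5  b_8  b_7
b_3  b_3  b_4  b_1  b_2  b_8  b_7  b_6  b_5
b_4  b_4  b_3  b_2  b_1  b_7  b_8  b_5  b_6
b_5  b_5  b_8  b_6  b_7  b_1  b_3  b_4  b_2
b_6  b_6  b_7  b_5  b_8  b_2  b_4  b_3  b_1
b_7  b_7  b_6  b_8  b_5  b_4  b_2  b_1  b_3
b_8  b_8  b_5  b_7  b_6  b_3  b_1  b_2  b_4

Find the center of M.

{b_1, b_4}

An element z is central iff its row equals its column in the table.
For b_8: b_8 ⋆ b_5 = b_3 ≠ b_2 = b_5 ⋆ b_8, so b_8 ∉ Z.
Checking each element this way leaves Z(M) = {b_1, b_4}.
(Structurally, M here is isomorphic to the dihedral group D_4.)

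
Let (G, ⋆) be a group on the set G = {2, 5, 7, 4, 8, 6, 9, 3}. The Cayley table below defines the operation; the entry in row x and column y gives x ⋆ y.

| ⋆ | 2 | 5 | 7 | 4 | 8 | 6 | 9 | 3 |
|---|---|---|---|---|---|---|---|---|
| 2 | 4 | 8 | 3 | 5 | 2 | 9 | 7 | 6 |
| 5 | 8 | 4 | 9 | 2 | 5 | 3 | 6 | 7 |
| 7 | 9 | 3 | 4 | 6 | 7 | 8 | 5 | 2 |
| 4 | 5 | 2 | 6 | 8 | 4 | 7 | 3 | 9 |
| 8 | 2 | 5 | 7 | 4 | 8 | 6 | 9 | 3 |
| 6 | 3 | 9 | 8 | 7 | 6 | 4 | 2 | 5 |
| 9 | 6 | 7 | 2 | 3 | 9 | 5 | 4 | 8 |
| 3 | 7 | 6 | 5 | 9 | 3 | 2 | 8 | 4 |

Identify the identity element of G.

8

The identity e satisfies e ⋆ x = x for all x, so its row in the table reproduces the column headers.
Row 8 reads: 2, 5, 7, 4, 8, 6, 9, 3 — exactly the header order. So 8 is the identity.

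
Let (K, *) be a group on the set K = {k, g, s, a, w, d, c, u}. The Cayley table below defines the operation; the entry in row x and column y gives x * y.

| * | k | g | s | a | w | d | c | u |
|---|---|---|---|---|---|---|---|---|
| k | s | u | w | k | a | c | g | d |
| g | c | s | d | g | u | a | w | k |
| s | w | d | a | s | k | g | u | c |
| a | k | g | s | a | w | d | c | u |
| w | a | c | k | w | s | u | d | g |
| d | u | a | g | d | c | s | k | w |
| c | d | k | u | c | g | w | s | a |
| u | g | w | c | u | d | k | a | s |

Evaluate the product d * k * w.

d * k = u
u * w = d

d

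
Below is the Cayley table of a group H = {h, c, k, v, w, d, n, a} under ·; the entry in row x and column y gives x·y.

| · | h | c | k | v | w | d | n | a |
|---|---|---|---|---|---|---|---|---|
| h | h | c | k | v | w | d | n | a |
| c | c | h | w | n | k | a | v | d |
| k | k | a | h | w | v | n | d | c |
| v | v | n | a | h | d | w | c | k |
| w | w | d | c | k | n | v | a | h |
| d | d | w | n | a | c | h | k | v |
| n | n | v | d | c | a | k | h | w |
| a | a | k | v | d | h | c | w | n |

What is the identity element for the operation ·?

The identity e satisfies e·x = x for all x, so its row in the table reproduces the column headers.
Row h reads: h, c, k, v, w, d, n, a — exactly the header order. So h is the identity.

h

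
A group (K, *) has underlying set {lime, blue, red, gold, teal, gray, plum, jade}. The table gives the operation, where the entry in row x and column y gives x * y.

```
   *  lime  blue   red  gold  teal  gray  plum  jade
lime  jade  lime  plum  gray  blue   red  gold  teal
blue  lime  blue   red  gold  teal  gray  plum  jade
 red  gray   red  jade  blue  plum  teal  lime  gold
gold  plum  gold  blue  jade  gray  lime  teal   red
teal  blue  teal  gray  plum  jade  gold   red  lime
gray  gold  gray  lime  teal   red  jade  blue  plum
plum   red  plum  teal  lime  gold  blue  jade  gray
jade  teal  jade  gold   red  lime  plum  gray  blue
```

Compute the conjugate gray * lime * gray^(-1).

The identity is blue. In row gray, the entry blue sits in column plum, so gray^(-1) = plum.
gray * lime = gold
gold * plum = teal
(Structurally, K here is isomorphic to the quaternion group Q_8.)

teal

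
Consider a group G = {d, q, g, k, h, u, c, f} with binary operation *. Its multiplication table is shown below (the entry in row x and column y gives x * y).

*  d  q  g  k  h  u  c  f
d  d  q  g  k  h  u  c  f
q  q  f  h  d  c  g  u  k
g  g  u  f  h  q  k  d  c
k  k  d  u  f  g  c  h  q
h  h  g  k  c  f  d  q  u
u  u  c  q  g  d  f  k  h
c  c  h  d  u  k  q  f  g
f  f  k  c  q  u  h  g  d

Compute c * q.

Read row c, column q: c * q = h.

h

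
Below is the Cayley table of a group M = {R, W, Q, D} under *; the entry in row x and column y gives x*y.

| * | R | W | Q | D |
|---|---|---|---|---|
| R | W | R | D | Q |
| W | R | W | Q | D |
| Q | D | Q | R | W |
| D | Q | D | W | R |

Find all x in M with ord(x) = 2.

{R}

Identity is W. Compute the order of each non-identity element by repeated multiplication:
  R: R → W  (order 2)
  Q: Q → R → D → W  (order 4)
  D: D → R → Q → W  (order 4)
Elements of order 2: {R}.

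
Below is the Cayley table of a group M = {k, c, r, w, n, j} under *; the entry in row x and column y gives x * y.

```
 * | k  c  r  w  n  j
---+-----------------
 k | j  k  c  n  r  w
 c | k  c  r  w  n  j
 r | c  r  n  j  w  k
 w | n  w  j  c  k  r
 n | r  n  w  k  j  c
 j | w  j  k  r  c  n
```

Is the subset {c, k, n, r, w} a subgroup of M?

k * k = j, which is not in {c, k, n, r, w}.
The subset is not closed under *, so it is not a subgroup.
(Structurally, M here is isomorphic to the cyclic group Z_6.)

No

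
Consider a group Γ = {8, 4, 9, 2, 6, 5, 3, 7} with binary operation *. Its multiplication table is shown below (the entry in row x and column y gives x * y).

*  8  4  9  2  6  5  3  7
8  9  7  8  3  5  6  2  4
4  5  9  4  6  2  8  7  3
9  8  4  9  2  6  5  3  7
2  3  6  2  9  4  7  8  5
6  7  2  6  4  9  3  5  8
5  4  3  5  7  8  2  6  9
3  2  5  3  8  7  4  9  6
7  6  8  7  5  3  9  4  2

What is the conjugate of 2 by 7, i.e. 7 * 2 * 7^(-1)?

The identity is 9. In row 7, the entry 9 sits in column 5, so 7^(-1) = 5.
7 * 2 = 5
5 * 5 = 2
(Structurally, Γ here is isomorphic to the dihedral group D_4.)

2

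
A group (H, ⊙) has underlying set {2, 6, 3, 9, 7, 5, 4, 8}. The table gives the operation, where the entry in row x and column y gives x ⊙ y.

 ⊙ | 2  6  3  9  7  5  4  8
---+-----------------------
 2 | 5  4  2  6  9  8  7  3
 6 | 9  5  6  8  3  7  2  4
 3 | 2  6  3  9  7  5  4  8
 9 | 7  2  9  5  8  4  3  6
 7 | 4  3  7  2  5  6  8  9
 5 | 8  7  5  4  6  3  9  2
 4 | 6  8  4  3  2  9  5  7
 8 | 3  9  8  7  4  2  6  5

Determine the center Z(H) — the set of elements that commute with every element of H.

An element z is central iff its row equals its column in the table.
For 2: 2 ⊙ 6 = 4 ≠ 9 = 6 ⊙ 2, so 2 ∉ Z.
Checking each element this way leaves Z(H) = {3, 5}.

{3, 5}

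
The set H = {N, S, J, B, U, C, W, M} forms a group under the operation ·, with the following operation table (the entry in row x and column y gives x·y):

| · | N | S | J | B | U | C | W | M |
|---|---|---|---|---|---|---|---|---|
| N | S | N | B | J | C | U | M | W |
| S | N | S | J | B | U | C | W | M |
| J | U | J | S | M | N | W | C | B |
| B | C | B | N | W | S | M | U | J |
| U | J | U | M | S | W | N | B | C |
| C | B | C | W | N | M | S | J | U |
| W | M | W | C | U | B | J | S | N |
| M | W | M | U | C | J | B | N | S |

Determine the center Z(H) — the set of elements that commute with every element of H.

An element z is central iff its row equals its column in the table.
For N: N·U = C ≠ J = U·N, so N ∉ Z.
Checking each element this way leaves Z(H) = {S, W}.

{S, W}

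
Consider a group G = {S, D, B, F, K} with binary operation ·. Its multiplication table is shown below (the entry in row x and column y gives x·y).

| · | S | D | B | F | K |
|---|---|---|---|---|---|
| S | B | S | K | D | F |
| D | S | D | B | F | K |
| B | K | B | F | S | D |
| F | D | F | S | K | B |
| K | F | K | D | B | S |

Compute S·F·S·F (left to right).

D

S·F = D
D·S = S
S·F = D
(Structurally, G here is isomorphic to the cyclic group Z_5.)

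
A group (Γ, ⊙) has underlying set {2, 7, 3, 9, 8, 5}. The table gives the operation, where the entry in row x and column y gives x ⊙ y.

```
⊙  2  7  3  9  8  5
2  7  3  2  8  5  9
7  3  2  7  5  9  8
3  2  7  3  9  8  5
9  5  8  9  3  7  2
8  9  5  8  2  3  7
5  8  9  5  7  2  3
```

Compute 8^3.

8^1 = 8
8^2 = 8 ⊙ 8 = 3
8^3 = 3 ⊙ 8 = 8
(Structurally, Γ here is isomorphic to the symmetric group S_3.)

8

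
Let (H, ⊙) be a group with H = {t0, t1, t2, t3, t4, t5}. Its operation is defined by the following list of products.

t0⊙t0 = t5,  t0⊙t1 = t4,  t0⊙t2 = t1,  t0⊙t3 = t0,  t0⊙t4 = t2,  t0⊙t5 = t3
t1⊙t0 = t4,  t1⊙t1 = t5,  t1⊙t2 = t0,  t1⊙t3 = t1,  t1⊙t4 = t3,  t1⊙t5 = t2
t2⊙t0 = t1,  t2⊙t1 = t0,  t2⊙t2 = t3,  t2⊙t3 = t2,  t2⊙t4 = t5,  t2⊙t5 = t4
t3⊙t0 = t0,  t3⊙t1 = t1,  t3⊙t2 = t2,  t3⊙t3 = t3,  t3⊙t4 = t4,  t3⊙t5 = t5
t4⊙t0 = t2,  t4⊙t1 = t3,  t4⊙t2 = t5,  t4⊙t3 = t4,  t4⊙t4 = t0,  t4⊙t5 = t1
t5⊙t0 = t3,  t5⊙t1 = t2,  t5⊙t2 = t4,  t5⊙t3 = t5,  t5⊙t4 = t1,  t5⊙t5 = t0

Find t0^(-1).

t5

First locate the identity: row t3 matches the header, so t3 is the identity.
Scan row t0 for t3: t0 ⊙ t5 = t3. Hence t0^(-1) = t5.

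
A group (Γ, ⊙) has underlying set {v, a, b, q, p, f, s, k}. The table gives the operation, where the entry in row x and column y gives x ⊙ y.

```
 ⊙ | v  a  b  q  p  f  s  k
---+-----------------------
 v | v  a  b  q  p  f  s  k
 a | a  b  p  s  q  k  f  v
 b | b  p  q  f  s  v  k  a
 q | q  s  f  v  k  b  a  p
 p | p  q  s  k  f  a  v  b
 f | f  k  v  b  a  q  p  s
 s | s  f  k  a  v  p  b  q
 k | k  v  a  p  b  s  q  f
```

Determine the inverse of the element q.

q

First locate the identity: row v matches the header, so v is the identity.
Scan row q for v: q ⊙ q = v. Hence q^(-1) = q.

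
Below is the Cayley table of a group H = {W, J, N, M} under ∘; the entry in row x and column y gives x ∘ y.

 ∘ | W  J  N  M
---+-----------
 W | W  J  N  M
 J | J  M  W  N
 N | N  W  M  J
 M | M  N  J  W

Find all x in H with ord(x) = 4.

{J, N}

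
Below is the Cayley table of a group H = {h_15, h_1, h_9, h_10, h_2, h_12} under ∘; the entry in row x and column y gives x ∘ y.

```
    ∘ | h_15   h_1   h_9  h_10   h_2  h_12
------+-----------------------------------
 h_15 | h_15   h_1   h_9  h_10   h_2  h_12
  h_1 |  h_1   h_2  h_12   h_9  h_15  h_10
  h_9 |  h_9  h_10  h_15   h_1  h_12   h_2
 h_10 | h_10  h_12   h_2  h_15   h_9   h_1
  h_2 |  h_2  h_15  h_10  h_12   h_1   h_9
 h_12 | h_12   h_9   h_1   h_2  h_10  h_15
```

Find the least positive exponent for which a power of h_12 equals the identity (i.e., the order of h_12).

The identity element is h_15 (its row matches the header).
h_12^1 = h_12
h_12^2 = h_12 ∘ h_12 = h_15
The first power of h_12 equal to the identity is h_12^2, so ord(h_12) = 2.

2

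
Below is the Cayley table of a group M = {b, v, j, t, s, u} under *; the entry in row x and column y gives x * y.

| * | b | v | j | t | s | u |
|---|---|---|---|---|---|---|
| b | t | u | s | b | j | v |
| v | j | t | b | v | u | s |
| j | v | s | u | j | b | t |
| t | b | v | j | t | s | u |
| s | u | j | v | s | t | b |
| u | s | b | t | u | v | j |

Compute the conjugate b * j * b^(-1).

u

The identity is t. In row b, the entry t sits in column b, so b^(-1) = b.
b * j = s
s * b = u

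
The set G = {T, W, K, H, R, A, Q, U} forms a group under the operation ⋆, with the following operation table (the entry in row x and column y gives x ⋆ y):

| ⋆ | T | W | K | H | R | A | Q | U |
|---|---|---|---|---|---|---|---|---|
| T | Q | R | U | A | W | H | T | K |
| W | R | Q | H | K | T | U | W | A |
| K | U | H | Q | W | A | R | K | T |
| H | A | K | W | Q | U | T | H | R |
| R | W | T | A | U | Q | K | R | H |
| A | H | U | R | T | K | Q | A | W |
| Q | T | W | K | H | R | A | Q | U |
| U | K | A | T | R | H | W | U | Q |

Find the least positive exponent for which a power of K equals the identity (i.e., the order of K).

The identity element is Q (its row matches the header).
K^1 = K
K^2 = K ⋆ K = Q
The first power of K equal to the identity is K^2, so ord(K) = 2.

2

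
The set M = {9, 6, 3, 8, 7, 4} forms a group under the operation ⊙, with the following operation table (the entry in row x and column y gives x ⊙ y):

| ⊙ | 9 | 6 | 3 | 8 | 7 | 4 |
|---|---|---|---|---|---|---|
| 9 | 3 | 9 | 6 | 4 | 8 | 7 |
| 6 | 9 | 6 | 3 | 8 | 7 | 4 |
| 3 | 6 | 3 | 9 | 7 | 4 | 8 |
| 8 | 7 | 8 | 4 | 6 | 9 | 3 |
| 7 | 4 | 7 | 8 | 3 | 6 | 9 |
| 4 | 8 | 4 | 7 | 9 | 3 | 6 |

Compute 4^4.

4^1 = 4
4^2 = 4 ⊙ 4 = 6
4^3 = 6 ⊙ 4 = 4
4^4 = 4 ⊙ 4 = 6

6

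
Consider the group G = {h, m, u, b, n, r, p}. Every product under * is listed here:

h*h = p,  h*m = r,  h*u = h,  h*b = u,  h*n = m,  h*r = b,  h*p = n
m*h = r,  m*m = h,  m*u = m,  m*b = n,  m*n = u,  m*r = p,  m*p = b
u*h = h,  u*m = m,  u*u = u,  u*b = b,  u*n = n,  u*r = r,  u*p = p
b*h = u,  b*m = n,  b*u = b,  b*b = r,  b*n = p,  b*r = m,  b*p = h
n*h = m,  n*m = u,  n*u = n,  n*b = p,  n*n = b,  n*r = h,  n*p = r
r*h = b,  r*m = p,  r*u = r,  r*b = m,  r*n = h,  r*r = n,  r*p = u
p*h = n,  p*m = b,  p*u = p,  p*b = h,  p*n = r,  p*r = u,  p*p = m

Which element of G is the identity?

The identity e satisfies e * x = x for all x, so its row in the table reproduces the column headers.
Row u reads: h, m, u, b, n, r, p — exactly the header order. So u is the identity.
(Structurally, G here is isomorphic to the cyclic group Z_7.)

u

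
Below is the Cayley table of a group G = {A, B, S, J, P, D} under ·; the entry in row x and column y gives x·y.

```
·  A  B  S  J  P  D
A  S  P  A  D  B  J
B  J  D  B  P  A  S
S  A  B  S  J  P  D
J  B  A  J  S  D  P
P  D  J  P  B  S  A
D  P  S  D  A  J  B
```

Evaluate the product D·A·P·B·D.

D·A = P
P·P = S
S·B = B
B·D = S
(Structurally, G here is isomorphic to the symmetric group S_3.)

S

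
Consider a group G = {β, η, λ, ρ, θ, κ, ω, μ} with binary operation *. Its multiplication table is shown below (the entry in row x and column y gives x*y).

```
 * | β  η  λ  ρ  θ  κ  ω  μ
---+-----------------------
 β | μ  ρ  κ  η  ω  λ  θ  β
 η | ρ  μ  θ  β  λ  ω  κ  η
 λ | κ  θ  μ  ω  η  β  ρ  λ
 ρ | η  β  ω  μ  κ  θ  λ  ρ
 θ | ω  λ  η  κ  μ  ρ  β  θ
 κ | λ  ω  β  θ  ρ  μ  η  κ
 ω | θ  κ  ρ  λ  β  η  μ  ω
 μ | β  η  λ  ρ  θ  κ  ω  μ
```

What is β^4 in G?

β^1 = β
β^2 = β*β = μ
β^3 = μ*β = β
β^4 = β*β = μ

μ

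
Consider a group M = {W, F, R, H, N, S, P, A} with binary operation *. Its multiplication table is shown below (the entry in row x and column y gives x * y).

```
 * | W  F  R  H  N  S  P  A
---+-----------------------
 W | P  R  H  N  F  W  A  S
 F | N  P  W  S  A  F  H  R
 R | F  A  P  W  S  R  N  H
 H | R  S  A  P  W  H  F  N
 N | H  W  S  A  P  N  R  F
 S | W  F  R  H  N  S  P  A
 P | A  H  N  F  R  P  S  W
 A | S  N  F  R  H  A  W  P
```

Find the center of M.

{P, S}

An element z is central iff its row equals its column in the table.
For F: F * W = N ≠ R = W * F, so F ∉ Z.
Checking each element this way leaves Z(M) = {P, S}.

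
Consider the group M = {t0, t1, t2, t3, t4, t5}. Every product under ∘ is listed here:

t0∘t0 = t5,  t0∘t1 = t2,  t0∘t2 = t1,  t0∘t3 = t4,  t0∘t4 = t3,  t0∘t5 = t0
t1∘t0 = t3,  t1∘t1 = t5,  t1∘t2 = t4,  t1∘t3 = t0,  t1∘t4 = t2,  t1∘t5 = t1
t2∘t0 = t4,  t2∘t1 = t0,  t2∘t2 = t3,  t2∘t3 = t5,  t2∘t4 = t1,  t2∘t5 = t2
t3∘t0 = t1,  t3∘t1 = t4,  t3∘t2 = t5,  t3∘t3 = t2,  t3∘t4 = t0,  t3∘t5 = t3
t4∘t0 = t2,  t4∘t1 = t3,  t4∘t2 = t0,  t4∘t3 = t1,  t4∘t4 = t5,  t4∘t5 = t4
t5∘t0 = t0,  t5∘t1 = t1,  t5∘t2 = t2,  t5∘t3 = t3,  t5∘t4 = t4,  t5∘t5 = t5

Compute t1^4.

t1^1 = t1
t1^2 = t1 ∘ t1 = t5
t1^3 = t5 ∘ t1 = t1
t1^4 = t1 ∘ t1 = t5

t5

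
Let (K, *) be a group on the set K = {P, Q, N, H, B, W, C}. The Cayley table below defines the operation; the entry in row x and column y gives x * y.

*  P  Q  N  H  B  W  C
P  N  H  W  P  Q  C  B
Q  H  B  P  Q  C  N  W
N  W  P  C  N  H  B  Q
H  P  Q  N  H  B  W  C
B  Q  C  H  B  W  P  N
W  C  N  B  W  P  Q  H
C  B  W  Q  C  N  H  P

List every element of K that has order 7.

{B, C, N, P, Q, W}

Identity is H. Compute the order of each non-identity element by repeated multiplication:
  P: P → N → W → C → B → Q → H  (order 7)
  Q: Q → B → C → W → N → P → H  (order 7)
  N: N → C → Q → P → W → B → H  (order 7)
  B: B → W → P → Q → C → N → H  (order 7)
  W: W → Q → N → B → P → C → H  (order 7)
  C: C → P → B → N → Q → W → H  (order 7)
Elements of order 7: {B, C, N, P, Q, W}.
(Structurally, K here is isomorphic to the cyclic group Z_7.)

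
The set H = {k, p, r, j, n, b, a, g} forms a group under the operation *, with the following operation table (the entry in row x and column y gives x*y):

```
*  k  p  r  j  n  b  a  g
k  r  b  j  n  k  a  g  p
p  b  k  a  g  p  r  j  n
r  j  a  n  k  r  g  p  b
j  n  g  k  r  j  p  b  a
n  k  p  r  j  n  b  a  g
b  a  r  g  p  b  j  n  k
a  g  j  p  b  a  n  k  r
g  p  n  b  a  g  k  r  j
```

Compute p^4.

p^1 = p
p^2 = p*p = k
p^3 = k*p = b
p^4 = b*p = r

r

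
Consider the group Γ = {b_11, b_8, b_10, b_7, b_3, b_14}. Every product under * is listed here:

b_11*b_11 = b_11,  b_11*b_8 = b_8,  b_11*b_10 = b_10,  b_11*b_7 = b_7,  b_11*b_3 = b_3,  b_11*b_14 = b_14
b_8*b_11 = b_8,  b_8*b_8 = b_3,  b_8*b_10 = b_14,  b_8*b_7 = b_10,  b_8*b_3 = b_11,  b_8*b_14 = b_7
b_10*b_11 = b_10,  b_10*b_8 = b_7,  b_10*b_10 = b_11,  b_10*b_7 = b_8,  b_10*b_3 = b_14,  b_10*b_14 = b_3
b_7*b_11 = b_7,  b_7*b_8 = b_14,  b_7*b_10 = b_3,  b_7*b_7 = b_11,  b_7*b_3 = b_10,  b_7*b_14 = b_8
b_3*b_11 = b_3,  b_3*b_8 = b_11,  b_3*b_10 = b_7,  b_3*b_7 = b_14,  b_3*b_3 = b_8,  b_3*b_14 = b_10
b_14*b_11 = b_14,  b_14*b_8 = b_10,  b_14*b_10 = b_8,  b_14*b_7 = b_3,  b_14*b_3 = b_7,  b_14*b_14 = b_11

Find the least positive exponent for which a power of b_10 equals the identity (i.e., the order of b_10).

2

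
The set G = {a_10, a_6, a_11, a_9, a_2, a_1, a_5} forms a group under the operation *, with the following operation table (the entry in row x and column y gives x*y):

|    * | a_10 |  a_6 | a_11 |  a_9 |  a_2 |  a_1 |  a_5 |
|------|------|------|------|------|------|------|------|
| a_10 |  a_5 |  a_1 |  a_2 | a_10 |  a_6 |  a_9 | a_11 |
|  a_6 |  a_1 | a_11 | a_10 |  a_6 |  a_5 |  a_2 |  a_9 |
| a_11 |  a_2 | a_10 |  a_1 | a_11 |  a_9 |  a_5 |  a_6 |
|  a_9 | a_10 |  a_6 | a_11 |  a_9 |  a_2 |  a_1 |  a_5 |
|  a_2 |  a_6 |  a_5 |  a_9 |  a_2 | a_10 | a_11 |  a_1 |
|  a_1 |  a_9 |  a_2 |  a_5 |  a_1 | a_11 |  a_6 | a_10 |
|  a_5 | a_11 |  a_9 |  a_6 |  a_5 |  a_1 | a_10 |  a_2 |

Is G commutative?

Check whether the table is symmetric across its main diagonal.
Every entry (row x, col y) equals the entry (row y, col x), so G is abelian.
(In fact G ≅ the cyclic group Z_7.)

Yes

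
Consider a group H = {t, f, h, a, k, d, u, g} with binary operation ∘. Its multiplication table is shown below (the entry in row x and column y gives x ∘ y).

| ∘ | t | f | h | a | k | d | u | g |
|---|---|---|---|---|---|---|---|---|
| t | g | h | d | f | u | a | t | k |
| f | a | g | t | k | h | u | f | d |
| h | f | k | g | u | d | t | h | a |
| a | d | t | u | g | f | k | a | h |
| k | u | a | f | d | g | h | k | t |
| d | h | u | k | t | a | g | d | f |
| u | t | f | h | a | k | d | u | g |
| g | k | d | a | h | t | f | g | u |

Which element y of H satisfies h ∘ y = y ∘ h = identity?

First locate the identity: row u matches the header, so u is the identity.
Scan row h for u: h ∘ a = u. Hence h^(-1) = a.

a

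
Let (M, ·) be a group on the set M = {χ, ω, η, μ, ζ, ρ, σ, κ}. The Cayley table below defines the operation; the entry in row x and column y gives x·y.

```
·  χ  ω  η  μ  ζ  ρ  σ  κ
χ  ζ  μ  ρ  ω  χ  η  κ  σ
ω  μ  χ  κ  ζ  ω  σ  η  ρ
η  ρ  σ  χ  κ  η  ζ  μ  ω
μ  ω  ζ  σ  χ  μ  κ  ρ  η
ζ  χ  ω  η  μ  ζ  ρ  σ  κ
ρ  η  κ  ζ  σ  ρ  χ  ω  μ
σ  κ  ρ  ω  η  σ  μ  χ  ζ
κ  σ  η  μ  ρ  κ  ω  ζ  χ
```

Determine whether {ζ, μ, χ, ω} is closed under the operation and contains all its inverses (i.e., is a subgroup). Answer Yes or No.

{ζ, μ, χ, ω} contains the identity ζ.
Checking products: every product of two elements of {ζ, μ, χ, ω} (read from the table) lies in {ζ, μ, χ, ω}, so the set is closed.
In a finite group, a nonempty closed subset is a subgroup. So {ζ, μ, χ, ω} ≤ M.

Yes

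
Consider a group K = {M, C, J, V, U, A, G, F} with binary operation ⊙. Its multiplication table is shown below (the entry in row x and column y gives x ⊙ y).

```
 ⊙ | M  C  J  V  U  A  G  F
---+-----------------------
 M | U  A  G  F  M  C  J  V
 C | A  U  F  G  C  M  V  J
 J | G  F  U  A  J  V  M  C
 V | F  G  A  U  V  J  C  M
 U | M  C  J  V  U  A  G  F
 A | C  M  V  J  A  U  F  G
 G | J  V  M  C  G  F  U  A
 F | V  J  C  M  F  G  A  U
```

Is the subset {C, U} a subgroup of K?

{C, U} contains the identity U.
Checking products: every product of two elements of {C, U} (read from the table) lies in {C, U}, so the set is closed.
In a finite group, a nonempty closed subset is a subgroup. So {C, U} ≤ K.
(Structurally, K here is isomorphic to the elementary abelian group (Z_2)^3.)

Yes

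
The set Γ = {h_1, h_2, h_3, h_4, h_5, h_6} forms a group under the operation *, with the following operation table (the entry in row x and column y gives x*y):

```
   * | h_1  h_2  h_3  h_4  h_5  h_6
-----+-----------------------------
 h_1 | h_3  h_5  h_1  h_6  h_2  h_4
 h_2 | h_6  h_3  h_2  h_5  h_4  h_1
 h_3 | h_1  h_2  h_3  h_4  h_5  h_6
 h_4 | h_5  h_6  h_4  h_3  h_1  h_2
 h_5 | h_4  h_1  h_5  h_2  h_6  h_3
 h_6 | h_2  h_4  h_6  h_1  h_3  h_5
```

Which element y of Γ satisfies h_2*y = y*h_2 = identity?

First locate the identity: row h_3 matches the header, so h_3 is the identity.
Scan row h_2 for h_3: h_2*h_2 = h_3. Hence h_2^(-1) = h_2.

h_2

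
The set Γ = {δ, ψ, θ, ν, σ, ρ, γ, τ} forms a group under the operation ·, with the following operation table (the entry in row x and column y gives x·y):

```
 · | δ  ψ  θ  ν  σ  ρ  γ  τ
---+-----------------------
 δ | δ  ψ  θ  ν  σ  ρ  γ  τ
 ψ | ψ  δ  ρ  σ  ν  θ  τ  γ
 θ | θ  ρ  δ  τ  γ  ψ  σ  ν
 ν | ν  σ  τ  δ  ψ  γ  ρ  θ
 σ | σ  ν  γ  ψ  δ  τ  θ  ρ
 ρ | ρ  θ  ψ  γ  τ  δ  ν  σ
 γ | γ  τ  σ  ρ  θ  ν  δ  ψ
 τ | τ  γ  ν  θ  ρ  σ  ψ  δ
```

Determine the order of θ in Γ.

The identity element is δ (its row matches the header).
θ^1 = θ
θ^2 = θ·θ = δ
The first power of θ equal to the identity is θ^2, so ord(θ) = 2.

2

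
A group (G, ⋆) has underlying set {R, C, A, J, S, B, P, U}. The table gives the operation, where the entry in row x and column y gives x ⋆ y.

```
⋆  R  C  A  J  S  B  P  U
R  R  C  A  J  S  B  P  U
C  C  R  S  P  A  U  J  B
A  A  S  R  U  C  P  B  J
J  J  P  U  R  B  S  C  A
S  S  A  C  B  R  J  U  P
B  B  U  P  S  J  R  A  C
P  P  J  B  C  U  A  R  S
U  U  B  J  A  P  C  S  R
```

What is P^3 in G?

P^1 = P
P^2 = P ⋆ P = R
P^3 = R ⋆ P = P

P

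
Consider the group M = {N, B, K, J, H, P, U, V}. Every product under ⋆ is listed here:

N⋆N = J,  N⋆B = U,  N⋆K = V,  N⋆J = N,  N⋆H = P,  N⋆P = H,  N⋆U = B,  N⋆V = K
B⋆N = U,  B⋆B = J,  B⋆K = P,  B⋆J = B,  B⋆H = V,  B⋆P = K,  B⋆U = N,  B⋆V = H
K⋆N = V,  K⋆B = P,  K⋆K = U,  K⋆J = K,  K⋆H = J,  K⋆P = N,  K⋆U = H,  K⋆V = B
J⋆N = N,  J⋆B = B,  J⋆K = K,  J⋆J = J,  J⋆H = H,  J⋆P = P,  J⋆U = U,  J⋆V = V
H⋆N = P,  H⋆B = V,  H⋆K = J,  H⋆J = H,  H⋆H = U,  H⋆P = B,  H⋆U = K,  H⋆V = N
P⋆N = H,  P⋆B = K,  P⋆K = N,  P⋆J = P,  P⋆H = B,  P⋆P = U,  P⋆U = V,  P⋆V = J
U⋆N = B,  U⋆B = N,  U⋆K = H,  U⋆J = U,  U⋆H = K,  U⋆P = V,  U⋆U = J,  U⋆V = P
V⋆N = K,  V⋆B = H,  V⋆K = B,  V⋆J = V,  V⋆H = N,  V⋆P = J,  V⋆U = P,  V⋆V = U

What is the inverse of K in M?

First locate the identity: row J matches the header, so J is the identity.
Scan row K for J: K ⋆ H = J. Hence K^(-1) = H.

H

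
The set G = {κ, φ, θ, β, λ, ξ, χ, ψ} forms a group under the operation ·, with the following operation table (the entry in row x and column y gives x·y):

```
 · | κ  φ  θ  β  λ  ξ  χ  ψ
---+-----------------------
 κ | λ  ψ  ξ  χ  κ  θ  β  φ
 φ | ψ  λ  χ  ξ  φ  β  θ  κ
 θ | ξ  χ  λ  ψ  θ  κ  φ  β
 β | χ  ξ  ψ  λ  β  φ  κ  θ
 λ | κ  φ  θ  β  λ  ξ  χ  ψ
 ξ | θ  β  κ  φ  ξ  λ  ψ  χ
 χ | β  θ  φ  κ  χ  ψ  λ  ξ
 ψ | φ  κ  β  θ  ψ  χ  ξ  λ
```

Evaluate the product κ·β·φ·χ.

φ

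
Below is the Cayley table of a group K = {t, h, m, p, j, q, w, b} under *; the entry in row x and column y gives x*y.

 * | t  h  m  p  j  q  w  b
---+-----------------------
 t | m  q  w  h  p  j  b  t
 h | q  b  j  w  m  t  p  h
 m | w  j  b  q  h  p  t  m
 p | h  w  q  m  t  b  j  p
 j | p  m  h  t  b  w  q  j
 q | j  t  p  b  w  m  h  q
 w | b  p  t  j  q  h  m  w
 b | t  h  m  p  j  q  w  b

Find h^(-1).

h

First locate the identity: row b matches the header, so b is the identity.
Scan row h for b: h*h = b. Hence h^(-1) = h.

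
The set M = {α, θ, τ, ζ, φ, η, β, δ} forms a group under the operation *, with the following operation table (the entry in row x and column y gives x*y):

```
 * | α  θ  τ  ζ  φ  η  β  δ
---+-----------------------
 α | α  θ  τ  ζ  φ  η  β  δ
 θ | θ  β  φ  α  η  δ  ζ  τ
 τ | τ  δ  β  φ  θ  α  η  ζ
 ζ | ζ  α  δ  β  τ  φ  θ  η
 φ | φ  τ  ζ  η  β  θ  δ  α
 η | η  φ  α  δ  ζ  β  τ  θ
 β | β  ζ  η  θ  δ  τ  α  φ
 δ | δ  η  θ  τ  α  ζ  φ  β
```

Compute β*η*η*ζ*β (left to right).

β*η = τ
τ*η = α
α*ζ = ζ
ζ*β = θ

θ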